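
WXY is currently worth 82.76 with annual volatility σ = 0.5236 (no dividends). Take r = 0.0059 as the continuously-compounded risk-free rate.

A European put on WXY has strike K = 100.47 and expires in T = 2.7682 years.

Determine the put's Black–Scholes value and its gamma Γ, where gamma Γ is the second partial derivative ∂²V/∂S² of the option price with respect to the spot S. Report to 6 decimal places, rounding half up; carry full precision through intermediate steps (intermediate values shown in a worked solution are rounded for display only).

price = 39.220703
Γ = 0.005387

σ√T = 0.5236·√2.7682 = 0.871161
d₁ = (ln(S/K) + (r+σ²/2)T) / (σ√T) = (ln(82.76/100.47) + (0.0059+0.5236²/2)·2.7682) / 0.871161 = (-0.193914 + 0.395793) / 0.871161 = 0.231735
d₂ = d₁ − σ√T = 0.231735 − 0.871161 = -0.639426
e^{−rT} = 0.983800
N(−d₁) = 0.408372,  N(−d₂) = 0.738727
Put price V = K·e^{−rT}·N(−d₂) − S·N(−d₁) = 73.017555 − 33.796852 = 39.220703
φ(d₁) = (1/√(2π))·e^{−d₁²/2} = 0.388373
Γ = φ(d₁) / (S·σ·√T) = 0.005387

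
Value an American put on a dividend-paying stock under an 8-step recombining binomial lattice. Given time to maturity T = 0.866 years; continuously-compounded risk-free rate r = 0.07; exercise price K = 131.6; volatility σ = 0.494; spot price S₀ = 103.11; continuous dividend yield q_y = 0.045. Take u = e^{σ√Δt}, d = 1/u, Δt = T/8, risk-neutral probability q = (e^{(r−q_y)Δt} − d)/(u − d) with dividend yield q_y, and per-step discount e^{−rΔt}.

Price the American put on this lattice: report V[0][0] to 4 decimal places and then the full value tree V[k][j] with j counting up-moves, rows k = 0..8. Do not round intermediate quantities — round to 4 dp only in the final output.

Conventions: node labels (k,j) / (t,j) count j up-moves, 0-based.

Δt=0.10825, u=1.17649, d=0.84999, q=0.46776, disc=e^(-rΔt)=0.99245
k=8 terminal: V=max(K-S,0) → 103.5066 92.7153 77.7789 57.1051 28.4900 0.0000 0.0000 0.0000 0.0000
k=7: j=0 S=33.0515 intr=98.5485 cont=97.7157 V=98.5485[EX]; j=1 S=45.7473 intr=85.8527 cont=85.0816 V=85.8527[EX]; j=2 S=63.3198 intr=68.2802 cont=67.5945 V=68.2802[EX]; j=3 S=87.6423 intr=43.9577 cont=43.3902 V=43.9577[EX]; j=4 S=121.3076 intr=10.2924 cont=15.0492 V=15.0492[hold]; j=5 S=167.9044 intr=0.0000 cont=0.0000 V=0.0000[hold]; j=6 S=232.4000 intr=0.0000 cont=0.0000 V=0.0000[hold]; j=7 S=321.6698 intr=0.0000 cont=0.0000 V=0.0000[hold]
k=6: j=0 S=38.8847 intr=92.7153 cont=91.9109 V=92.7153[EX]; j=1 S=53.8211 intr=77.7789 cont=77.0470 V=77.7789[EX]; j=2 S=74.4949 intr=57.1051 cont=56.4737 V=57.1051[EX]; j=3 S=103.1100 intr=28.4900 cont=30.2058 V=30.2058[hold]; j=4 S=142.7167 intr=0.0000 cont=7.9494 V=7.9494[hold]; j=5 S=197.5373 intr=0.0000 cont=0.0000 V=0.0000[hold]; j=6 S=273.4156 intr=0.0000 cont=0.0000 V=0.0000[hold]
k=5: j=0 S=45.7473 intr=85.8527 cont=85.0816 V=85.8527[EX]; j=1 S=63.3198 intr=68.2802 cont=67.5945 V=68.2802[EX]; j=2 S=87.6423 intr=43.9577 cont=44.1867 V=44.1867[hold]; j=3 S=121.3076 intr=10.2924 cont=19.6458 V=19.6458[hold]; j=4 S=167.9044 intr=0.0000 cont=4.1991 V=4.1991[hold]; j=5 S=232.4000 intr=0.0000 cont=0.0000 V=0.0000[hold]
k=4: j=0 S=53.8211 intr=77.7789 cont=77.0470 V=77.7789[EX]; j=1 S=74.4949 intr=57.1051 cont=56.5800 V=57.1051[EX]; j=2 S=103.1100 intr=28.4900 cont=32.4606 V=32.4606[hold]; j=3 S=142.7167 intr=0.0000 cont=12.3267 V=12.3267[hold]; j=4 S=197.5373 intr=0.0000 cont=2.2181 V=2.2181[hold]
k=3: j=0 S=63.3198 intr=68.2802 cont=67.5945 V=68.2802[EX]; j=1 S=87.6423 intr=43.9577 cont=45.2334 V=45.2334[hold]; j=2 S=121.3076 intr=10.2924 cont=22.8689 V=22.8689[hold]; j=3 S=167.9044 intr=0.0000 cont=7.5410 V=7.5410[hold]
k=2: j=0 S=74.4949 intr=57.1051 cont=57.0659 V=57.1051[EX]; j=1 S=103.1100 intr=28.4900 cont=34.5098 V=34.5098[hold]; j=2 S=142.7167 intr=0.0000 cont=15.5807 V=15.5807[hold]
k=1: j=0 S=87.6423 intr=43.9577 cont=46.1847 V=46.1847[hold]; j=1 S=121.3076 intr=10.2924 cont=25.4619 V=25.4619[hold]
k=0: j=0 S=103.1100 intr=28.4900 cont=36.2160 V=36.2160[hold]

price = 36.2160
tree:
36.2160
46.1847 25.4619
57.1051 34.5098 15.5807
68.2802 45.2334 22.8689 7.5410
77.7789 57.1051 32.4606 12.3267 2.2181
85.8527 68.2802 44.1867 19.6458 4.1991 0.0000
92.7153 77.7789 57.1051 30.2058 7.9494 0.0000 0.0000
98.5485 85.8527 68.2802 43.9577 15.0492 0.0000 0.0000 0.0000
103.5066 92.7153 77.7789 57.1051 28.4900 0.0000 0.0000 0.0000 0.0000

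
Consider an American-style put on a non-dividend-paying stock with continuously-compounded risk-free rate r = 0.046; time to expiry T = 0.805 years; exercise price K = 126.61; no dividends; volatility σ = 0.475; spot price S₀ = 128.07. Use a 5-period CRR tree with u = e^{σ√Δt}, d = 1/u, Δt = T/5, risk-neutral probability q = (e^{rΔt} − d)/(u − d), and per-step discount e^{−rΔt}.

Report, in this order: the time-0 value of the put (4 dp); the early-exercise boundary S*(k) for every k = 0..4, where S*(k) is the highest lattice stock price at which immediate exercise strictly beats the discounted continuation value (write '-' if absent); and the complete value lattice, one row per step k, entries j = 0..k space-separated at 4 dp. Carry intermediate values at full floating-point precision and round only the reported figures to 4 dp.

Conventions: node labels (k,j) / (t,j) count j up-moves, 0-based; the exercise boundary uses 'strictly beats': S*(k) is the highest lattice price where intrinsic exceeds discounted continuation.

params: Δt=0.16100 u=1.20997 d=0.82647 q=0.47188 e^(-rΔt)=0.99262
t_5 payoffs: 77.2267 54.3119 20.7641 0.0000 0.0000 0.0000
t_4: node(4,0) S=59.7522 payoff=66.8578 vs cont=65.9236 → 66.8578 [stop]  node(4,1) S=87.4784 payoff=39.1316 vs cont=38.1974 → 39.1316 [stop]  node(4,2) S=128.0700 payoff=0.0000 vs cont=10.8851 → 10.8851 [wait]  node(4,3) S=187.4970 payoff=0.0000 vs cont=0.0000 → 0.0000 [wait]  node(4,4) S=274.4992 payoff=0.0000 vs cont=0.0000 → 0.0000 [wait]  ⇒ S*(4)=87.4784
t_3: node(3,0) S=72.2981 payoff=54.3119 vs cont=53.3776 → 54.3119 [stop]  node(3,1) S=105.8459 payoff=20.7641 vs cont=25.6123 → 25.6123 [wait]  node(3,2) S=154.9604 payoff=0.0000 vs cont=5.7062 → 5.7062 [wait]  node(3,3) S=226.8651 payoff=0.0000 vs cont=0.0000 → 0.0000 [wait]  ⇒ S*(3)=72.2981
t_2: node(2,0) S=87.4784 payoff=39.1316 vs cont=40.4683 → 40.4683 [wait]  node(2,1) S=128.0700 payoff=0.0000 vs cont=16.0994 → 16.0994 [wait]  node(2,2) S=187.4970 payoff=0.0000 vs cont=2.9913 → 2.9913 [wait]  ⇒ S*(2)=-
t_1: node(1,0) S=105.8459 payoff=20.7641 vs cont=28.7554 → 28.7554 [wait]  node(1,1) S=154.9604 payoff=0.0000 vs cont=9.8408 → 9.8408 [wait]  ⇒ S*(1)=-
t_0: node(0,0) S=128.0700 payoff=0.0000 vs cont=19.6837 → 19.6837 [wait]  ⇒ S*(0)=-

price = 19.6837
boundary = - - - 72.2981 87.4784
tree:
19.6837
28.7554 9.8408
40.4683 16.0994 2.9913
54.3119 25.6123 5.7062 0.0000
66.8578 39.1316 10.8851 0.0000 0.0000
77.2267 54.3119 20.7641 0.0000 0.0000 0.0000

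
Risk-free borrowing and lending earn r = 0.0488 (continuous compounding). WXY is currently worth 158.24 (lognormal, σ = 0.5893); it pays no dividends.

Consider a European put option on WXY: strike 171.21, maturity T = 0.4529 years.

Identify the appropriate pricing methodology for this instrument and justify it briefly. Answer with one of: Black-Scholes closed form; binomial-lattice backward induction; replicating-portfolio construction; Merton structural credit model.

Key observation: a European-exercise option on WXY struck at 171.21 — a GBM underlying with constant parameters — admits an analytic price: the data contain no early exercise, no discrete tree, no debt structure.

framework: Black-Scholes closed form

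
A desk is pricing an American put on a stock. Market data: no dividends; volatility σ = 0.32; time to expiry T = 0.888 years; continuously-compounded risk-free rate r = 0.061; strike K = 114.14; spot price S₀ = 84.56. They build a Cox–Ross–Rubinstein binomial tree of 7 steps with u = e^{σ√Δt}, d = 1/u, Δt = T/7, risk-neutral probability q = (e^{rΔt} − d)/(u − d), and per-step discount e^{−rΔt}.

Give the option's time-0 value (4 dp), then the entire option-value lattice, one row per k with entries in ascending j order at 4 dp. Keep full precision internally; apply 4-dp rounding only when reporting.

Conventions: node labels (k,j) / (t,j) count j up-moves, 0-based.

Δt=0.12686  u=1.12072  d=0.89228  q=0.50554  discount=0.99229
step 7 (expiry): payoffs max(K−S,0) = 76.0619 66.3131 54.0683 38.6887 19.3716 0.0000 0.0000 0.0000
k=6: (k=6,j=0): S=42.6751, K−S=71.4649, hold=70.5851 ⇒ V=71.4649 exercise | (k=6,j=1): S=53.6008, K−S=60.5392, hold=59.6594 ⇒ V=60.5392 exercise | (k=6,j=2): S=67.3237, K−S=46.8163, hold=45.9365 ⇒ V=46.8163 exercise | (k=6,j=3): S=84.5600, K−S=29.5800, hold=28.7002 ⇒ V=29.5800 exercise | (k=6,j=4): S=106.2091, K−S=7.9309, hold=9.5046 ⇒ V=9.5046 continue | (k=6,j=5): S=133.4009, K−S=0.0000, hold=0.0000 ⇒ V=0.0000 continue | (k=6,j=6): S=167.5544, K−S=0.0000, hold=0.0000 ⇒ V=0.0000 continue
k=5: (k=5,j=0): S=47.8269, K−S=66.3131, hold=65.4332 ⇒ V=66.3131 exercise | (k=5,j=1): S=60.0717, K−S=54.0683, hold=53.1885 ⇒ V=54.0683 exercise | (k=5,j=2): S=75.4513, K−S=38.6887, hold=37.8089 ⇒ V=38.6887 exercise | (k=5,j=3): S=94.7684, K−S=19.3716, hold=19.2812 ⇒ V=19.3716 exercise | (k=5,j=4): S=119.0311, K−S=0.0000, hold=4.6634 ⇒ V=4.6634 continue | (k=5,j=5): S=149.5055, K−S=0.0000, hold=0.0000 ⇒ V=0.0000 continue
k=4: (k=4,j=0): S=53.6008, K−S=60.5392, hold=59.6594 ⇒ V=60.5392 exercise | (k=4,j=1): S=67.3237, K−S=46.8163, hold=45.9365 ⇒ V=46.8163 exercise | (k=4,j=2): S=84.5600, K−S=29.5800, hold=28.7002 ⇒ V=29.5800 exercise | (k=4,j=3): S=106.2091, K−S=7.9309, hold=11.8440 ⇒ V=11.8440 continue | (k=4,j=4): S=133.4009, K−S=0.0000, hold=2.2881 ⇒ V=2.2881 continue
k=3: (k=3,j=0): S=60.0717, K−S=54.0683, hold=53.1885 ⇒ V=54.0683 exercise | (k=3,j=1): S=75.4513, K−S=38.6887, hold=37.8089 ⇒ V=38.6887 exercise | (k=3,j=2): S=94.7684, K−S=19.3716, hold=20.4548 ⇒ V=20.4548 continue | (k=3,j=3): S=119.0311, K−S=0.0000, hold=6.9590 ⇒ V=6.9590 continue
k=2: (k=2,j=0): S=67.3237, K−S=46.8163, hold=45.9365 ⇒ V=46.8163 exercise | (k=2,j=1): S=84.5600, K−S=29.5800, hold=29.2435 ⇒ V=29.5800 exercise | (k=2,j=2): S=106.2091, K−S=7.9309, hold=13.5270 ⇒ V=13.5270 continue
k=1: (k=1,j=0): S=75.4513, K−S=38.6887, hold=37.8089 ⇒ V=38.6887 exercise | (k=1,j=1): S=94.7684, K−S=19.3716, hold=21.2991 ⇒ V=21.2991 continue
k=0: (k=0,j=0): S=84.5600, K−S=29.5800, hold=29.6671 ⇒ V=29.6671 continue

price = 29.6671
tree:
29.6671
38.6887 21.2991
46.8163 29.5800 13.5270
54.0683 38.6887 20.4548 6.9590
60.5392 46.8163 29.5800 11.8440 2.2881
66.3131 54.0683 38.6887 19.3716 4.6634 0.0000
71.4649 60.5392 46.8163 29.5800 9.5046 0.0000 0.0000
76.0619 66.3131 54.0683 38.6887 19.3716 0.0000 0.0000 0.0000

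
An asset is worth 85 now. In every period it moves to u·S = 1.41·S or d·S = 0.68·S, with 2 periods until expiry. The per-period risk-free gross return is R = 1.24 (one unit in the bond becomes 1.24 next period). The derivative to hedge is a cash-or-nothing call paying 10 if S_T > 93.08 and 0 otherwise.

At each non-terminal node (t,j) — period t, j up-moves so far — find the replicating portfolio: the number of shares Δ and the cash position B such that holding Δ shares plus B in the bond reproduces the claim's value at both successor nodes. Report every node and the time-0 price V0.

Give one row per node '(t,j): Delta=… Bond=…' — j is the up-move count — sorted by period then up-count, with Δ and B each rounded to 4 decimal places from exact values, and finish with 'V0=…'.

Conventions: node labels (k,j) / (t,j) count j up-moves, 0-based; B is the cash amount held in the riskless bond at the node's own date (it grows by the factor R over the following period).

No-arbitrage ⇒ martingale measure with p* = (R−d)/(u−d) = 0.7671.
Terminal payoffs: V(2,0)=0.0000, V(2,1)=0.0000, V(2,2)=10.0000
  t=1,j=0: stock 57.8000 → up 81.4980 (V=0.0000), down 39.3040 (V=0.0000). Price 0.0000; hedge Δ=0.0000, bond B=0.0000.
  t=1,j=1: stock 119.8500 → up 168.9885 (V=10.0000), down 81.4980 (V=0.0000). Price 6.1865; hedge Δ=0.1143, bond B=-7.5122.
  t=0,j=0: stock 85.0000 → up 119.8500 (V=6.1865), down 57.8000 (V=0.0000). Price 3.8273; hedge Δ=0.0997, bond B=-4.6474.
Sanity check at the root: Δ(0,0)·S0 + B(0,0) reproduces V0 = 3.8273.

(0,0): Delta=0.0997 Bond=-4.6474
(1,0): Delta=0.0000 Bond=0.0000
(1,1): Delta=0.1143 Bond=-7.5122
V0=3.8273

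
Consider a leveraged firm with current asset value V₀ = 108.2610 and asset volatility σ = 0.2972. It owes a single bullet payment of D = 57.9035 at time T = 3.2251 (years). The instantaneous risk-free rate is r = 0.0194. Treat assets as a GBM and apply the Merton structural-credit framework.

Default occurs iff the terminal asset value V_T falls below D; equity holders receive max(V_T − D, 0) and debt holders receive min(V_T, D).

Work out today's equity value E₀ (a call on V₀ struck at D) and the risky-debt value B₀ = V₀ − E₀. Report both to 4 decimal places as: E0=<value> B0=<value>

Apply the equity-as-call identities (strike 57.9035, horizon 3.2251 years):
d₁ = [ln(V₀/D) + (r + σ²/2)T] / (σ√T)
   = [ln(108.2610/57.9035) + (0.0194 + 0.5·0.2972²)·3.2251] / (0.2972·√3.2251)
   = [0.625767 + 0.205000] / 0.533729 = 1.556535
d₂ = d₁ − σ√T = 1.556535 − 0.533729 = 1.022807
N(d₁) = 0.940210,  N(d₂) = 0.846800,  e^(−rT) = 0.939350
E₀ = V₀·N(d₁) − D·e^(−rT)·N(d₂)
   = 108.2610·0.940210 − 57.9035·0.939350·0.846800 = 55.729146
B₀ = V₀ − E₀ = 108.2610 − 55.729146 = 52.531854

E0=55.7291 B0=52.5319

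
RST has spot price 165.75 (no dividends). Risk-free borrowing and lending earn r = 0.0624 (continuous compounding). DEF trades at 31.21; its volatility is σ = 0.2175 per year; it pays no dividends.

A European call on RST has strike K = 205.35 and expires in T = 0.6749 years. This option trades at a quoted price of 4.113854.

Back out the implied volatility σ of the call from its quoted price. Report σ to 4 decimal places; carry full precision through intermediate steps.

sigma = 0.2490

At σ = 0.2490 the Black–Scholes value reproduces the quote:
σ√T = 0.249·√0.6749 = 0.204559
d₁ = (ln(S/K) + (r+σ²/2)T) / (σ√T) = (ln(165.75/205.35) + (0.0624+0.249²/2)·0.6749) / 0.204559 = (-0.214235 + 0.063036) / 0.204559 = -0.739146
d₂ = d₁ − σ√T = -0.739146 − 0.204559 = -0.943706
e^{−rT} = 0.958761
N(d₁) = 0.229909,  N(d₂) = 0.172660
V = S·N(d₁) − K·e^{−rT}·N(d₂) = 38.107425 − 33.993571 = 4.113854 (matching the quote); vega is positive throughout, so no other σ reproduces this price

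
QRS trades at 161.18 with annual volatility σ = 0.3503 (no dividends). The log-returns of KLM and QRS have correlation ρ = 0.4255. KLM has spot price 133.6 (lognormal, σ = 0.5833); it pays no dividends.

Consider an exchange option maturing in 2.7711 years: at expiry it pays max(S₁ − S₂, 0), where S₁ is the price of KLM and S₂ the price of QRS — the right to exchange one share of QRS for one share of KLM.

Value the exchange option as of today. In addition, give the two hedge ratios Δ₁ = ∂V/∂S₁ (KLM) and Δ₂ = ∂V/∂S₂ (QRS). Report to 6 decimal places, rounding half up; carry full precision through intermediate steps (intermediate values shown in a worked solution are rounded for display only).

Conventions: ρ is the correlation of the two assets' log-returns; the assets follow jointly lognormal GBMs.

exchange price = 38.170294
Δ1 = 0.593986
Δ2 = -0.255530

σ_eff = √(σ₁² + σ₂² − 2ρσ₁σ₂) = √(0.5833² + 0.3503² − 2·0.4255·0.5833·0.3503) = 0.537647
d₁ = (ln(S₁/S₂) + (q₂ − q₁ + σ_eff²/2)T) / (σ_eff√T) = (ln(133.6/161.18) + (0.0 − 0.0 + 0.144532)·2.7711) / 0.895000 = 0.237811
d₂ = d₁ − σ_eff√T = 0.237811 − 0.895000 = -0.657189
N(d₁) = 0.593986,  N(d₂) = 0.255530
V = S₁·e^{−q₁T}·N(d₁) − S₂·e^{−q₂T}·N(d₂) = 79.356575 − 41.186281 = 38.170294
Key observation: the rate r is irrelevant here: denominating values in QRS turns the exchange into a ratio option on S₁/S₂, and discounting at r drops out.
Δ₁ = e^{−q₁T}·N(d₁) = 0.593986;  Δ₂ = −e^{−q₂T}·N(d₂) = -0.255530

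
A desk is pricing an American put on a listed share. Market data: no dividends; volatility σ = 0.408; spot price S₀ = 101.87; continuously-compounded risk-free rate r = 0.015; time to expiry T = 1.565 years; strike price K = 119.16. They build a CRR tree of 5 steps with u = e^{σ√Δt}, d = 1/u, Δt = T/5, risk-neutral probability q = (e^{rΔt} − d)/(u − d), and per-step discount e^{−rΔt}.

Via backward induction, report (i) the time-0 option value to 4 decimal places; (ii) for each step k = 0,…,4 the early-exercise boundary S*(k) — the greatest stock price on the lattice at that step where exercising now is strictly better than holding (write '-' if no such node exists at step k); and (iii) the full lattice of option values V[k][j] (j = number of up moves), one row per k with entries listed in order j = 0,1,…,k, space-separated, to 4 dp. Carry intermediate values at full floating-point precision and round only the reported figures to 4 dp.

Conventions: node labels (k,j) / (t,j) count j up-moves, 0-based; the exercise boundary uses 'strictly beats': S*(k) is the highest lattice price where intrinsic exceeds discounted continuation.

params: Δt=0.31300 u=1.25641 d=0.79592 q=0.45340 e^(-rΔt)=0.99532
t_5 payoffs: 86.6226 67.7972 38.0800 0.0000 0.0000 0.0000
t_4: node(4,0) S=40.8805 payoff=78.2795 vs cont=77.7214 → 78.2795 [stop]  node(4,1) S=64.5329 payoff=54.6271 vs cont=54.0690 → 54.6271 [stop]  node(4,2) S=101.8700 payoff=17.2900 vs cont=20.7170 → 20.7170 [wait]  node(4,3) S=160.8095 payoff=0.0000 vs cont=0.0000 → 0.0000 [wait]  node(4,4) S=253.8498 payoff=0.0000 vs cont=0.0000 → 0.0000 [wait]  ⇒ S*(4)=64.5329
t_3: node(3,0) S=51.3628 payoff=67.7972 vs cont=67.2391 → 67.7972 [stop]  node(3,1) S=81.0800 payoff=38.0800 vs cont=39.0684 → 39.0684 [wait]  node(3,2) S=127.9909 payoff=0.0000 vs cont=11.2709 → 11.2709 [wait]  node(3,3) S=202.0432 payoff=0.0000 vs cont=0.0000 → 0.0000 [wait]  ⇒ S*(3)=51.3628
t_2: node(2,0) S=64.5329 payoff=54.6271 vs cont=54.5150 → 54.6271 [stop]  node(2,1) S=101.8700 payoff=17.2900 vs cont=26.3410 → 26.3410 [wait]  node(2,2) S=160.8095 payoff=0.0000 vs cont=6.1318 → 6.1318 [wait]  ⇒ S*(2)=64.5329
t_1: node(1,0) S=81.0800 payoff=38.0800 vs cont=41.6064 → 41.6064 [wait]  node(1,1) S=127.9909 payoff=0.0000 vs cont=17.0977 → 17.0977 [wait]  ⇒ S*(1)=-
t_0: node(0,0) S=101.8700 payoff=17.2900 vs cont=30.3513 → 30.3513 [wait]  ⇒ S*(0)=-

price = 30.3513
boundary = - - 64.5329 51.3628 64.5329
tree:
30.3513
41.6064 17.0977
54.6271 26.3410 6.1318
67.7972 39.0684 11.2709 0.0000
78.2795 54.6271 20.7170 0.0000 0.0000
86.6226 67.7972 38.0800 0.0000 0.0000 0.0000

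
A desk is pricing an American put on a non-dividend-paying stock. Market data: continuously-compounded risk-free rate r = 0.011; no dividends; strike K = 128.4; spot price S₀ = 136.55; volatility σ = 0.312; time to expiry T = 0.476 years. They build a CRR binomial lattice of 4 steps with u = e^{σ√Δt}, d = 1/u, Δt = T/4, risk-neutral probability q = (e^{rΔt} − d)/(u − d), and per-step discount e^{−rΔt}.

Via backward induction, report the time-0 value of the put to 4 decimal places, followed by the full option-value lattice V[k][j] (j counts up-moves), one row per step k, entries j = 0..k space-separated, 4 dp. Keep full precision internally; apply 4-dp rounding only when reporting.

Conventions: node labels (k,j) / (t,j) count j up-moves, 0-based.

price = 7.8511
tree:
7.8511
12.7261 2.5743
19.9133 4.9494 0.0000
29.5301 9.5158 0.0000 0.0000
39.6187 18.2951 0.0000 0.0000 0.0000

Δt=0.11900, u=1.11363, d=0.89796, q=0.47919, disc=e^(-rΔt)=0.99869
k=4 terminal: V=max(K-S,0) → 39.6187 18.2951 0.0000 0.0000 0.0000
k=3: j=0 S=98.8699 intr=29.5301 cont=29.3621 V=29.5301[EX]; j=1 S=122.6166 intr=5.7834 cont=9.5158 V=9.5158[hold]; j=2 S=152.0667 intr=0.0000 cont=0.0000 V=0.0000[hold]; j=3 S=188.5903 intr=0.0000 cont=0.0000 V=0.0000[hold]
k=2: j=0 S=110.1049 intr=18.2951 cont=19.9133 V=19.9133[hold]; j=1 S=136.5500 intr=0.0000 cont=4.9494 V=4.9494[hold]; j=2 S=169.3467 intr=0.0000 cont=0.0000 V=0.0000[hold]
k=1: j=0 S=122.6166 intr=5.7834 cont=12.7261 V=12.7261[hold]; j=1 S=152.0667 intr=0.0000 cont=2.5743 V=2.5743[hold]
k=0: j=0 S=136.5500 intr=0.0000 cont=7.8511 V=7.8511[hold]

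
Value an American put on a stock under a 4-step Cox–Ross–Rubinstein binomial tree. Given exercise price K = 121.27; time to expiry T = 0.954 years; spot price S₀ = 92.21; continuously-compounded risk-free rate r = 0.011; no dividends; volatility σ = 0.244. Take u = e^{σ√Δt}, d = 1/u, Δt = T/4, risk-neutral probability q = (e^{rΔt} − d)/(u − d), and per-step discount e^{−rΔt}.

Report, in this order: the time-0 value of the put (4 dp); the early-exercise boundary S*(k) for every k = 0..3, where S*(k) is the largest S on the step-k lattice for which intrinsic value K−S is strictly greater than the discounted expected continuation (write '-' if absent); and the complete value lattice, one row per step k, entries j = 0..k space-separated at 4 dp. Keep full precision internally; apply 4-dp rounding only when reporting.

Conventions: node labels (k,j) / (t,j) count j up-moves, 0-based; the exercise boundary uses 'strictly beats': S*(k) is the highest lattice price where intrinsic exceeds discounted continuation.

price = 29.9277
boundary = - 81.8516 92.2100 103.8793
tree:
29.9277
39.4184 19.8604
48.6132 29.0600 10.0521
56.7751 39.4184 17.3907 2.1962
64.0202 48.6132 29.0600 4.2447 0.0000

Δt=0.23850, u=1.12655, d=0.88766, q=0.48124, disc=e^(-rΔt)=0.99738
k=4 terminal: V=max(K-S,0) → 64.0202 48.6132 29.0600 4.2447 0.0000
k=3: j=0 S=64.4949 intr=56.7751 cont=56.4574 V=56.7751[EX]; j=1 S=81.8516 intr=39.4184 cont=39.1007 V=39.4184[EX]; j=2 S=103.8793 intr=17.3907 cont=17.0730 V=17.3907[EX]; j=3 S=131.8350 intr=0.0000 cont=2.1962 V=2.1962[hold]  S*(3)=103.8793
k=2: j=0 S=72.6568 intr=48.6132 cont=48.2955 V=48.6132[EX]; j=1 S=92.2100 intr=29.0600 cont=28.7423 V=29.0600[EX]; j=2 S=117.0253 intr=4.2447 cont=10.0521 V=10.0521[hold]  S*(2)=92.2100
k=1: j=0 S=81.8516 intr=39.4184 cont=39.1007 V=39.4184[EX]; j=1 S=103.8793 intr=17.3907 cont=19.8604 V=19.8604[hold]  S*(1)=81.8516
k=0: j=0 S=92.2100 intr=29.0600 cont=29.9277 V=29.9277[hold]  S*(0)=-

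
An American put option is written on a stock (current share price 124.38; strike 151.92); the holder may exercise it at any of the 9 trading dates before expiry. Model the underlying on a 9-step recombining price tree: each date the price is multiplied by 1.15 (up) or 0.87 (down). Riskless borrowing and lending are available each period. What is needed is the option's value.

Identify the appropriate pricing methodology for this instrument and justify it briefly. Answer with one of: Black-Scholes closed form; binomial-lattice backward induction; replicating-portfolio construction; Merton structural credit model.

framework: binomial-lattice backward induction

Key observation: the put (strike 151.92 on spot 124.38) is American-style on a 9-step discrete price model, so the early-exercise decision at every node requires stepwise backward valuation — a closed form cannot price the exercise right.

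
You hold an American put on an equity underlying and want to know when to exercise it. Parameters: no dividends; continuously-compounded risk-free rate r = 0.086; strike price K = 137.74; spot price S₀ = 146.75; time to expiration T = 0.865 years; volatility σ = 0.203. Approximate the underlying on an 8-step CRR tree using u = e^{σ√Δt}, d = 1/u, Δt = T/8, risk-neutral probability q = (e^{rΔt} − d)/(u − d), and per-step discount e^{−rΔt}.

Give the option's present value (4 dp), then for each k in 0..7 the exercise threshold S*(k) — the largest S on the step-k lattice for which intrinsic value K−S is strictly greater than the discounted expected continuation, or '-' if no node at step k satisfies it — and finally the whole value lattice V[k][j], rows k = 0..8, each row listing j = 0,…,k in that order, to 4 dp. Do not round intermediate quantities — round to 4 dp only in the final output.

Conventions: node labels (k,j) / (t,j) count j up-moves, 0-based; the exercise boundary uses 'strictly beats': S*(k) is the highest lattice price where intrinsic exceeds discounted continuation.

Δt=0.10812, u=1.06903, d=0.93543, q=0.55324, disc=e^(-rΔt)=0.99074
k=8 terminal: V=max(K-S,0) → 51.7079 39.4204 25.3780 9.3300 0.0000 0.0000 0.0000 0.0000 0.0000
k=7: j=0 S=91.9709 intr=45.7691 cont=44.4942 V=45.7691[EX]; j=1 S=105.1065 intr=32.6335 cont=31.3586 V=32.6335[EX]; j=2 S=120.1183 intr=17.6217 cont=16.3469 V=17.6217[EX]; j=3 S=137.2740 intr=0.4660 cont=4.1297 V=4.1297[hold]; j=4 S=156.8801 intr=0.0000 cont=0.0000 V=0.0000[hold]; j=5 S=179.2863 intr=0.0000 cont=0.0000 V=0.0000[hold]; j=6 S=204.8927 intr=0.0000 cont=0.0000 V=0.0000[hold]; j=7 S=234.1563 intr=0.0000 cont=0.0000 V=0.0000[hold]  S*(7)=120.1183
k=6: j=0 S=98.3196 intr=39.4204 cont=38.1455 V=39.4204[EX]; j=1 S=112.3620 intr=25.3780 cont=24.1031 V=25.3780[EX]; j=2 S=128.4100 intr=9.3300 cont=10.0633 V=10.0633[hold]; j=3 S=146.7500 intr=0.0000 cont=1.8279 V=1.8279[hold]; j=4 S=167.7094 intr=0.0000 cont=0.0000 V=0.0000[hold]; j=5 S=191.6624 intr=0.0000 cont=0.0000 V=0.0000[hold]; j=6 S=219.0363 intr=0.0000 cont=0.0000 V=0.0000[hold]  S*(6)=112.3620
k=5: j=0 S=105.1065 intr=32.6335 cont=31.3586 V=32.6335[EX]; j=1 S=120.1183 intr=17.6217 cont=16.7488 V=17.6217[EX]; j=2 S=137.2740 intr=0.4660 cont=5.4561 V=5.4561[hold]; j=3 S=156.8801 intr=0.0000 cont=0.8091 V=0.8091[hold]; j=4 S=179.2863 intr=0.0000 cont=0.0000 V=0.0000[hold]; j=5 S=204.8927 intr=0.0000 cont=0.0000 V=0.0000[hold]  S*(5)=120.1183
k=4: j=0 S=112.3620 intr=25.3780 cont=24.1031 V=25.3780[EX]; j=1 S=128.4100 intr=9.3300 cont=10.7904 V=10.7904[hold]; j=2 S=146.7500 intr=0.0000 cont=2.8585 V=2.8585[hold]; j=3 S=167.7094 intr=0.0000 cont=0.3581 V=0.3581[hold]; j=4 S=191.6624 intr=0.0000 cont=0.0000 V=0.0000[hold]  S*(4)=112.3620
k=3: j=0 S=120.1183 intr=17.6217 cont=17.1473 V=17.6217[EX]; j=1 S=137.2740 intr=0.4660 cont=6.3429 V=6.3429[hold]; j=2 S=156.8801 intr=0.0000 cont=1.4615 V=1.4615[hold]; j=3 S=179.2863 intr=0.0000 cont=0.1585 V=0.1585[hold]  S*(3)=120.1183
k=2: j=0 S=128.4100 intr=9.3300 cont=11.2764 V=11.2764[hold]; j=1 S=146.7500 intr=0.0000 cont=3.6086 V=3.6086[hold]; j=2 S=167.7094 intr=0.0000 cont=0.7338 V=0.7338[hold]  S*(2)=-
k=1: j=0 S=137.2740 intr=0.4660 cont=6.9691 V=6.9691[hold]; j=1 S=156.8801 intr=0.0000 cont=1.9994 V=1.9994[hold]  S*(1)=-
k=0: j=0 S=146.7500 intr=0.0000 cont=4.1806 V=4.1806[hold]  S*(0)=-

price = 4.1806
boundary = - - - 120.1183 112.3620 120.1183 112.3620 120.1183
tree:
4.1806
6.9691 1.9994
11.2764 3.6086 0.7338
17.6217 6.3429 1.4615 0.1585
25.3780 10.7904 2.8585 0.3581 0.0000
32.6335 17.6217 5.4561 0.8091 0.0000 0.0000
39.4204 25.3780 10.0633 1.8279 0.0000 0.0000 0.0000
45.7691 32.6335 17.6217 4.1297 0.0000 0.0000 0.0000 0.0000
51.7079 39.4204 25.3780 9.3300 0.0000 0.0000 0.0000 0.0000 0.0000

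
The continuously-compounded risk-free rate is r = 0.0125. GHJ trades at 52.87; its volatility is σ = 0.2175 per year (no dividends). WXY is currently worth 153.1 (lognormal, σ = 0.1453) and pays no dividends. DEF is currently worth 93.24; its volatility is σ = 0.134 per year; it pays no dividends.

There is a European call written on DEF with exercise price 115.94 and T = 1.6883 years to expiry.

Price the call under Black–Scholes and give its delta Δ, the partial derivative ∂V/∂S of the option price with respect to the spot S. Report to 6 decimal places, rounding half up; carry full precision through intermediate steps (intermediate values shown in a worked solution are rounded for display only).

price = 1.154507
Δ = 0.148427

σ√T = 0.134·√1.6883 = 0.174112
d₁ = (ln(S/K) + (r+σ²/2)T) / (σ√T) = (ln(93.24/115.94) + (0.0125+0.134²/2)·1.6883) / 0.174112 = (-0.217896 + 0.036261) / 0.174112 = -1.043204
d₂ = d₁ − σ√T = -1.043204 − 0.174112 = -1.217316
e^{−rT} = 0.979117
N(d₁) = 0.148427,  N(d₂) = 0.111742
Call price V = S·N(d₁) − K·e^{−rT}·N(d₂) = 13.839327 − 12.684820 = 1.154507
Δ = N(d₁) = 0.148427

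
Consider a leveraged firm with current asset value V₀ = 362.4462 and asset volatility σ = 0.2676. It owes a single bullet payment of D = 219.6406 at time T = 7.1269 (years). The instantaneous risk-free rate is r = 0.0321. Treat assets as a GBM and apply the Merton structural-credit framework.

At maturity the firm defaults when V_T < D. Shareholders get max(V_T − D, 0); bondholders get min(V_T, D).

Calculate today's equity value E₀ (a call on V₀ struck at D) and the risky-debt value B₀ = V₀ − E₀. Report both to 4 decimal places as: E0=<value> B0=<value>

Equity is a call on the firm's assets struck at D = 219.6406:
d₁ = [ln(V₀/D) + (r + σ²/2)T] / (σ√T)
   = [ln(362.4462/219.6406) + (0.0321 + 0.5·0.2676²)·7.1269] / (0.2676·√7.1269)
   = [0.500883 + 0.483951] / 0.714392 = 1.378564
d₂ = d₁ − σ√T = 1.378564 − 0.714392 = 0.664172
N(d₁) = 0.915985,  N(d₂) = 0.746710,  e^(−rT) = 0.795509
E₀ = V₀·N(d₁) − D·e^(−rT)·N(d₂)
   = 362.4462·0.915985 − 219.6406·0.795509·0.746710 = 201.525773
B₀ = V₀ − E₀ = 362.4462 − 201.525773 = 160.920427

E0=201.5258 B0=160.9204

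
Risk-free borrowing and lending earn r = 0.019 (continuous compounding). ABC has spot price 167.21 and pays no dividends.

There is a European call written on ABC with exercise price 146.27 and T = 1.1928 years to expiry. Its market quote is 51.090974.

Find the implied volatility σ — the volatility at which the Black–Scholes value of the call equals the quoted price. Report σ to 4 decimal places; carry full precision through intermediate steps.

sigma = 0.5688

At σ = 0.5688 the Black–Scholes value reproduces the quote:
σ√T = 0.5688·√1.1928 = 0.621217
d₁ = (ln(S/K) + (r+σ²/2)T) / (σ√T) = (ln(167.21/146.27) + (0.019+0.5688²/2)·1.1928) / 0.621217 = (0.133796 + 0.215619) / 0.621217 = 0.562468
d₂ = d₁ − σ√T = 0.562468 − 0.621217 = -0.058749
e^{−rT} = 0.977592
N(d₁) = 0.713101,  N(d₂) = 0.476576
V = S·N(d₁) − K·e^{−rT}·N(d₂) = 119.237693 − 68.146719 = 51.090974 (matching the quote); vega is positive throughout, so no other σ reproduces this price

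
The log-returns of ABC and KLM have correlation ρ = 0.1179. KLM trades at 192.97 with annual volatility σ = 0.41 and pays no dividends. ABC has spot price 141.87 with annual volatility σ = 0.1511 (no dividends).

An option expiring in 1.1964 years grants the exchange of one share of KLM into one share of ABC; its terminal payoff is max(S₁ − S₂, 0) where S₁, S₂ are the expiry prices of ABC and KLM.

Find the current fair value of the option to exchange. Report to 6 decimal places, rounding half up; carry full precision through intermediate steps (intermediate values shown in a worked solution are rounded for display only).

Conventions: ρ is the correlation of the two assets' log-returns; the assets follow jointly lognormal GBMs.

exchange price = 11.258409

σ_eff = √(σ₁² + σ₂² − 2ρσ₁σ₂) = √(0.1511² + 0.41² − 2·0.1179·0.1511·0.41) = 0.419909
d₁ = (ln(S₁/S₂) + (q₂ − q₁ + σ_eff²/2)T) / (σ_eff√T) = (ln(141.87/192.97) + (0.0 − 0.0 + 0.088162)·1.1964) / 0.459296 = -0.440124
d₂ = d₁ − σ_eff√T = -0.440124 − 0.459296 = -0.899420
N(d₁) = 0.329924,  N(d₂) = 0.184215
V = S₁·e^{−q₁T}·N(d₁) − S₂·e^{−q₂T}·N(d₂) = 46.806293 − 35.547884 = 11.258409
Key observation: r never enters — measured in units of KLM, the claim is a call on S₁/S₂ struck at 1, so only the dividend yields and σ_eff matter.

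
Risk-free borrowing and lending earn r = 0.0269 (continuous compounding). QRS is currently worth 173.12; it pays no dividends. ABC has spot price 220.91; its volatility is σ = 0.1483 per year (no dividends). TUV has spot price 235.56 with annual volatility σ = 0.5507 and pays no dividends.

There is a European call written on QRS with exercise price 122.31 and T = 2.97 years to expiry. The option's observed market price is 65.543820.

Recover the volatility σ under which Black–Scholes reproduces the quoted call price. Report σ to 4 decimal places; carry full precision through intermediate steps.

At σ = 0.2555 the Black–Scholes value reproduces the quote:
σ√T = 0.2555·√2.97 = 0.440321
d₁ = (ln(S/K) + (r+σ²/2)T) / (σ√T) = (ln(173.12/122.31) + (0.0269+0.2555²/2)·2.97) / 0.440321 = (0.347426 + 0.176834) / 0.440321 = 1.190633
d₂ = d₁ − σ√T = 1.190633 − 0.440321 = 0.750312
e^{−rT} = 0.923215
N(d₁) = 0.883101,  N(d₂) = 0.773467
V = S·N(d₁) − K·e^{−rT}·N(d₂) = 152.882470 − 87.338650 = 65.543820 (the quoted price), and the Black–Scholes price is strictly increasing in σ, so σ is unique

sigma = 0.2555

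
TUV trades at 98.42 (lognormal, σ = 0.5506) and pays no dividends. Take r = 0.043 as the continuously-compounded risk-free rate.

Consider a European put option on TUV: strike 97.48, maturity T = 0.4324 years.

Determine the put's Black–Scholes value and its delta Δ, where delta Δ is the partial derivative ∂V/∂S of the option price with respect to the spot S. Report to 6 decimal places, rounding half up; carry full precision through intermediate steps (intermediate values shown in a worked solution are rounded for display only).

σ√T = 0.5506·√0.4324 = 0.362059
d₁ = (ln(S/K) + (r+σ²/2)T) / (σ√T) = (ln(98.42/97.48) + (0.043+0.5506²/2)·0.4324) / 0.362059 = (0.009597 + 0.084136) / 0.362059 = 0.258890
d₂ = d₁ − σ√T = 0.258890 − 0.362059 = -0.103169
e^{−rT} = 0.981579
N(−d₁) = 0.397860,  N(−d₂) = 0.541086
Put price V = K·e^{−rT}·N(−d₂) − S·N(−d₁) = 51.773387 − 39.157399 = 12.615988
Δ = −N(−d₁) = -0.397860

price = 12.615988
Δ = -0.397860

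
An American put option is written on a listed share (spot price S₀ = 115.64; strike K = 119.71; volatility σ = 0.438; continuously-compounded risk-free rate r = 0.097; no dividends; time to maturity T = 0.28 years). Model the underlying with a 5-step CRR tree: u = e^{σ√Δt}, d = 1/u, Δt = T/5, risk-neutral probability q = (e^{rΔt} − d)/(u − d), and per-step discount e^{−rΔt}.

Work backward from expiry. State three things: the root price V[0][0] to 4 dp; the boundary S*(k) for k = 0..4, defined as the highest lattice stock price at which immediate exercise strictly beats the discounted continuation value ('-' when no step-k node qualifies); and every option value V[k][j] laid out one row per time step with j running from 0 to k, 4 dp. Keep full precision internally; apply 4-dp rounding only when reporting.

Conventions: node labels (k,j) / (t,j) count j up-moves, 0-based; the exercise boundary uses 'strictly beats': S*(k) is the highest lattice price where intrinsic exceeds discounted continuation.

price = 11.8424
boundary = - - 93.9894 84.7353 93.9894
tree:
11.8424
17.8334 5.9885
25.7206 10.1510 1.8969
34.9747 16.6041 3.8170 0.0000
43.3176 25.7206 7.6808 0.0000 0.0000
50.8391 34.9747 15.4558 0.0000 0.0000 0.0000

Δt=0.05600  u=1.10921  d=0.90154  q=0.50034  discount=0.99458
step 5 (expiry): payoffs max(K−S,0) = 50.8391 34.9747 15.4558 0.0000 0.0000 0.0000
step 4: (k=4,j=0): S=76.3924, K−S=43.3176, hold=42.6691 ⇒ V=43.3176 exercise | (k=4,j=1): S=93.9894, K−S=25.7206, hold=25.0721 ⇒ V=25.7206 exercise | (k=4,j=2): S=115.6400, K−S=4.0700, hold=7.6808 ⇒ V=7.6808 continue | (k=4,j=3): S=142.2778, K−S=0.0000, hold=0.0000 ⇒ V=0.0000 continue | (k=4,j=4): S=175.0516, K−S=0.0000, hold=0.0000 ⇒ V=0.0000 continue  boundary S*=93.9894
step 3: (k=3,j=0): S=84.7353, K−S=34.9747, hold=34.3262 ⇒ V=34.9747 exercise | (k=3,j=1): S=104.2542, K−S=15.4558, hold=16.6041 ⇒ V=16.6041 continue | (k=3,j=2): S=128.2693, K−S=0.0000, hold=3.8170 ⇒ V=3.8170 continue | (k=3,j=3): S=157.8162, K−S=0.0000, hold=0.0000 ⇒ V=0.0000 continue  boundary S*=84.7353
step 2: (k=2,j=0): S=93.9894, K−S=25.7206, hold=25.6435 ⇒ V=25.7206 exercise | (k=2,j=1): S=115.6400, K−S=4.0700, hold=10.1510 ⇒ V=10.1510 continue | (k=2,j=2): S=142.2778, K−S=0.0000, hold=1.8969 ⇒ V=1.8969 continue  boundary S*=93.9894
step 1: (k=1,j=0): S=104.2542, K−S=15.4558, hold=17.8334 ⇒ V=17.8334 continue | (k=1,j=1): S=128.2693, K−S=0.0000, hold=5.9885 ⇒ V=5.9885 continue  boundary S*=-
step 0: (k=0,j=0): S=115.6400, K−S=4.0700, hold=11.8424 ⇒ V=11.8424 continue  boundary S*=-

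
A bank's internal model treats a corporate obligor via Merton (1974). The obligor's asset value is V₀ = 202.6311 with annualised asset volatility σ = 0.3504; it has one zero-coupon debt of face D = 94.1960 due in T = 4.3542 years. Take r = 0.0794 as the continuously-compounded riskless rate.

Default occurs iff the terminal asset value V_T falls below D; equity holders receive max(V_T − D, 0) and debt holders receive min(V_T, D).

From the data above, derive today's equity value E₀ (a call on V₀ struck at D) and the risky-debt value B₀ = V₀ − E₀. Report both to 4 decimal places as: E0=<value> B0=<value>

Apply the equity-as-call identities (strike 94.1960, horizon 4.3542 years):
d₁ = [ln(V₀/D) + (r + σ²/2)T] / (σ√T)
   = [ln(202.6311/94.1960) + (0.0794 + 0.5·0.3504²)·4.3542] / (0.3504·√4.3542)
   = [0.766009 + 0.613028] / 0.731170 = 1.886070
d₂ = d₁ − σ√T = 1.886070 − 0.731170 = 1.154900
N(d₁) = 0.970357,  N(d₂) = 0.875934,  e^(−rT) = 0.707708
E₀ = V₀·N(d₁) − D·e^(−rT)·N(d₂)
   = 202.6311·0.970357 − 94.1960·0.707708·0.875934 = 138.231901
B₀ = V₀ − E₀ = 202.6311 − 138.231901 = 64.399199

E0=138.2319 B0=64.3992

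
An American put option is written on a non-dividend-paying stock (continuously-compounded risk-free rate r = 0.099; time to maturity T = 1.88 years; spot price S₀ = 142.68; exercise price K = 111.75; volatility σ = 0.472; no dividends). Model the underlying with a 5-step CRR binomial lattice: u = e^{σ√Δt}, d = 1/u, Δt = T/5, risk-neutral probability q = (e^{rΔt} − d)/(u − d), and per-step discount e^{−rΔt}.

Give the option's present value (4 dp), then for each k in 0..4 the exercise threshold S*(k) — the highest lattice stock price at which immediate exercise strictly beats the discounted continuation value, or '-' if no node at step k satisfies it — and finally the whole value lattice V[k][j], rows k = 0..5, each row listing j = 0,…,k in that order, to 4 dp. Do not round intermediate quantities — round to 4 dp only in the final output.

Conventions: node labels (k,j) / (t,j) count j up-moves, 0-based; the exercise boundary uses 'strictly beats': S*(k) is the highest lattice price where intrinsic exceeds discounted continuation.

params: Δt=0.37600 u=1.33566 d=0.74869 q=0.49276 e^(-rΔt)=0.96346
t_5 payoffs: 78.1851 51.8708 4.9263 0.0000 0.0000 0.0000
t_4: node(4,0) S=44.8312 payoff=66.9188 vs cont=62.8355 → 66.9188 [stop]  node(4,1) S=79.9782 payoff=31.7718 vs cont=27.6885 → 31.7718 [stop]  node(4,2) S=142.6800 payoff=0.0000 vs cont=2.4075 → 2.4075 [wait]  node(4,3) S=254.5390 payoff=0.0000 vs cont=0.0000 → 0.0000 [wait]  node(4,4) S=454.0939 payoff=0.0000 vs cont=0.0000 → 0.0000 [wait]  ⇒ S*(4)=79.9782
t_3: node(3,0) S=59.8792 payoff=51.8708 vs cont=47.7875 → 51.8708 [stop]  node(3,1) S=106.8237 payoff=4.9263 vs cont=16.6701 → 16.6701 [wait]  node(3,2) S=190.5718 payoff=0.0000 vs cont=1.1766 → 1.1766 [wait]  node(3,3) S=339.9774 payoff=0.0000 vs cont=0.0000 → 0.0000 [wait]  ⇒ S*(3)=59.8792
t_2: node(2,0) S=79.9782 payoff=31.7718 vs cont=33.2638 → 33.2638 [wait]  node(2,1) S=142.6800 payoff=0.0000 vs cont=8.7054 → 8.7054 [wait]  node(2,2) S=254.5390 payoff=0.0000 vs cont=0.5750 → 0.5750 [wait]  ⇒ S*(2)=-
t_1: node(1,0) S=106.8237 payoff=4.9263 vs cont=20.3892 → 20.3892 [wait]  node(1,1) S=190.5718 payoff=0.0000 vs cont=4.5274 → 4.5274 [wait]  ⇒ S*(1)=-
t_0: node(0,0) S=142.6800 payoff=0.0000 vs cont=12.1138 → 12.1138 [wait]  ⇒ S*(0)=-

price = 12.1138
boundary = - - - 59.8792 79.9782
tree:
12.1138
20.3892 4.5274
33.2638 8.7054 0.5750
51.8708 16.6701 1.1766 0.0000
66.9188 31.7718 2.4075 0.0000 0.0000
78.1851 51.8708 4.9263 0.0000 0.0000 0.0000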